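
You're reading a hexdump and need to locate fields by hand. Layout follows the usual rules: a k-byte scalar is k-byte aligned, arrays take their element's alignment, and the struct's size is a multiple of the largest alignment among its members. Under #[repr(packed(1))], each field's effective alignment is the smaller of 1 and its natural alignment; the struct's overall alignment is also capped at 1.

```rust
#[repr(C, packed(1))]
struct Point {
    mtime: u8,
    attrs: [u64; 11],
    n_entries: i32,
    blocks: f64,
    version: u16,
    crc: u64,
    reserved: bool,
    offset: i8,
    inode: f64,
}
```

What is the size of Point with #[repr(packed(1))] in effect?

@0: mtime [1B, align 1] → 1
@1: attrs [88B, align 1] → 89
@89: n_entries [4B, align 1] → 93
@93: blocks [8B, align 1] → 101
@101: version [2B, align 1] → 103
@103: crc [8B, align 1] → 111
@111: reserved [1B, align 1] → 112
@112: offset [1B, align 1] → 113
@113: inode [8B, align 1] → 121
size 121, align 1

121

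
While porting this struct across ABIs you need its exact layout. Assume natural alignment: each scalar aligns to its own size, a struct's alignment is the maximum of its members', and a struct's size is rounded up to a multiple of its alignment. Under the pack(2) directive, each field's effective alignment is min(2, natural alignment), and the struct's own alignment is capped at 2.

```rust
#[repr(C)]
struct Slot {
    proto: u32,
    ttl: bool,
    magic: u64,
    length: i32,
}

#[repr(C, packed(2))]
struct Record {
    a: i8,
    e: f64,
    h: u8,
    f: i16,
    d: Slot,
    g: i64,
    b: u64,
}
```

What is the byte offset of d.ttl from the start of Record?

Slot: 0..4  proto  (4B, 4-aligned); 4..5  ttl  (1B, 1-aligned); 5..8  -- padding (3B); 8..16  magic  (8B, 8-aligned); 16..20  length  (4B, 4-aligned); 20..24  -- tail padding (4B); sizeof = 24, alignof = 8
0..1  a  (1B, 1-aligned)
1..2  -- padding (1B)
2..10  e  (8B, 2-aligned)
10..11  h  (1B, 1-aligned)
11..12  -- padding (1B)
12..14  f  (2B, 2-aligned)
14..38  d  (24B, 2-aligned)
within Slot: ttl at 4
14 + 4 = 18

18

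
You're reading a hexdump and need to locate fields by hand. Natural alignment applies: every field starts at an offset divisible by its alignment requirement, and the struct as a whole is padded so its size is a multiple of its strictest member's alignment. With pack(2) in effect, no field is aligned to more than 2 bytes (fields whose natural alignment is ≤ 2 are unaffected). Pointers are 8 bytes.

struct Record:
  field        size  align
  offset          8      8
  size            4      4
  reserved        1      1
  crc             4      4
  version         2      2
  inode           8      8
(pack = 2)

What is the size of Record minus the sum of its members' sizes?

1

@0: offset [8B, align 2] → 8
@8: size [4B, align 2] → 12
@12: reserved [1B, align 1] → 13
+1 pad (align 2)
@14: crc [4B, align 2] → 18
@18: version [2B, align 2] → 20
@20: inode [8B, align 2] → 28
size 28, align 2
data bytes 27, size 28 → padding 1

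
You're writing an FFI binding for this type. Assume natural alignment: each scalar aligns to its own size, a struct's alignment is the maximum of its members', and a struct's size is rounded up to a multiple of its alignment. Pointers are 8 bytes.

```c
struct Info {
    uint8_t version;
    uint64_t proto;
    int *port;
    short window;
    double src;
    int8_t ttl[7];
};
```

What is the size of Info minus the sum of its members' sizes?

version at 0 (size 1, align 1) → ends 1
pad 7 to align 8 for proto
proto at 8 (size 8, align 8) → ends 16
port at 16 (size 8, align 8) → ends 24
window at 24 (size 2, align 2) → ends 26
pad 6 to align 8 for src
src at 32 (size 8, align 8) → ends 40
ttl at 40 (size 7, align 1) → ends 47
tail pad 1 to reach multiple of 8
total 48 bytes, alignment 8
data bytes 34, size 48 → padding 14

14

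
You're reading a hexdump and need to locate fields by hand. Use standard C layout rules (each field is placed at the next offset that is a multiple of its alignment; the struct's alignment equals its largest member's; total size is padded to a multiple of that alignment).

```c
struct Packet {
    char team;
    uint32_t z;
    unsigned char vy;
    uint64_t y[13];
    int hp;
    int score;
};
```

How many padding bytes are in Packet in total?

@0: team [1B, align 1] → 1
+3 pad (align 4)
@4: z [4B, align 4] → 8
@8: vy [1B, align 1] → 9
+7 pad (align 8)
@16: y [104B, align 8] → 120
@120: hp [4B, align 4] → 124
@124: score [4B, align 4] → 128
size 128, align 8
data bytes 118, size 128 → padding 10

10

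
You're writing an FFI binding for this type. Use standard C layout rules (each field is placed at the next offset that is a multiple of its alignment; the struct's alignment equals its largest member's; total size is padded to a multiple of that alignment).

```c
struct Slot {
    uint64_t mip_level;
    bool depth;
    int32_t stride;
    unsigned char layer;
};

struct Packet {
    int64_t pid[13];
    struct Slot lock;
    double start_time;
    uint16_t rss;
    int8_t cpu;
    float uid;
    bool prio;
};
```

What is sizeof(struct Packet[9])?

1368

Slot: @0: mip_level [8B, align 8] → 8; @8: depth [1B, align 1] → 9; +3 pad (align 4); @12: stride [4B, align 4] → 16; @16: layer [1B, align 1] → 17; +7 tail pad (align 8); size 24, align 8
@0: pid [104B, align 8] → 104
@104: lock [24B, align 8] → 128
@128: start_time [8B, align 8] → 136
@136: rss [2B, align 2] → 138
@138: cpu [1B, align 1] → 139
+1 pad (align 4)
@140: uid [4B, align 4] → 144
@144: prio [1B, align 1] → 145
+7 tail pad (align 8)
size 152, align 8
array of 9: 9 × 152 = 1368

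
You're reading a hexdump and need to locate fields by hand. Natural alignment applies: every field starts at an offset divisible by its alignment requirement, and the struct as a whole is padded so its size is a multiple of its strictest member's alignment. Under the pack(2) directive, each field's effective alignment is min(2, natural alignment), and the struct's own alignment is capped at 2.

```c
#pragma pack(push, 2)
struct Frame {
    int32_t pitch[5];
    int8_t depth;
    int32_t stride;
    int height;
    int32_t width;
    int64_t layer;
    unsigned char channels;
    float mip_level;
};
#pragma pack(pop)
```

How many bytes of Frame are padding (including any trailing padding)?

0..20  pitch  (20B, 2-aligned)
20..21  depth  (1B, 1-aligned)
21..22  -- padding (1B)
22..26  stride  (4B, 2-aligned)
26..30  height  (4B, 2-aligned)
30..34  width  (4B, 2-aligned)
34..42  layer  (8B, 2-aligned)
42..43  channels  (1B, 1-aligned)
43..44  -- padding (1B)
44..48  mip_level  (4B, 2-aligned)
sizeof = 48, alignof = 2
data bytes 46, size 48 → padding 2

2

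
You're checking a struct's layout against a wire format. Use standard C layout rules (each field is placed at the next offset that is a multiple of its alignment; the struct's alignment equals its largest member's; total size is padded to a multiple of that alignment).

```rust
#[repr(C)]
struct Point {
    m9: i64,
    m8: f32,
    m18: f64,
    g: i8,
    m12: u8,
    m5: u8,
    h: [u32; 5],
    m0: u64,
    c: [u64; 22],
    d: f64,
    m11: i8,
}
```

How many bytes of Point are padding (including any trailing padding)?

m9 at 0 (size 8, align 8) → ends 8
m8 at 8 (size 4, align 4) → ends 12
pad 4 to align 8 for m18
m18 at 16 (size 8, align 8) → ends 24
g at 24 (size 1, align 1) → ends 25
m12 at 25 (size 1, align 1) → ends 26
m5 at 26 (size 1, align 1) → ends 27
pad 1 to align 4 for h
h at 28 (size 20, align 4) → ends 48
m0 at 48 (size 8, align 8) → ends 56
c at 56 (size 176, align 8) → ends 232
d at 232 (size 8, align 8) → ends 240
m11 at 240 (size 1, align 1) → ends 241
tail pad 7 to reach multiple of 8
total 248 bytes, alignment 8
data bytes 236, size 248 → padding 12

12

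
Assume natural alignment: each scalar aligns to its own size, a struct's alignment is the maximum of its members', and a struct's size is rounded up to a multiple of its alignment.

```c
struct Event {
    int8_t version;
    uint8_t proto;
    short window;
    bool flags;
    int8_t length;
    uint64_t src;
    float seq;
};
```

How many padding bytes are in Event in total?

0..1  version  (1B, 1-aligned)
1..2  proto  (1B, 1-aligned)
2..4  window  (2B, 2-aligned)
4..5  flags  (1B, 1-aligned)
5..6  length  (1B, 1-aligned)
6..8  -- padding (2B)
8..16  src  (8B, 8-aligned)
16..20  seq  (4B, 4-aligned)
20..24  -- tail padding (4B)
sizeof = 24, alignof = 8
data bytes 18, size 24 → padding 6

6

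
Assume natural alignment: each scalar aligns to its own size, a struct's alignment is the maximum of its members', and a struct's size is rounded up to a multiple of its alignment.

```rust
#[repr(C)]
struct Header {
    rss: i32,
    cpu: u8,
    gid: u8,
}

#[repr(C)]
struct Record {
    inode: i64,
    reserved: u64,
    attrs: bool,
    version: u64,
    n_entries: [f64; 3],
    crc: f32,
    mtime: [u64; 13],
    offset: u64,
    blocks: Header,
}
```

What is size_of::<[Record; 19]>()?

3496

Header: rss at 0 (size 4, align 4) → ends 4; cpu at 4 (size 1, align 1) → ends 5; gid at 5 (size 1, align 1) → ends 6; tail pad 2 to reach multiple of 4; total 8 bytes, alignment 4
inode at 0 (size 8, align 8) → ends 8
reserved at 8 (size 8, align 8) → ends 16
attrs at 16 (size 1, align 1) → ends 17
pad 7 to align 8 for version
version at 24 (size 8, align 8) → ends 32
n_entries at 32 (size 24, align 8) → ends 56
crc at 56 (size 4, align 4) → ends 60
pad 4 to align 8 for mtime
mtime at 64 (size 104, align 8) → ends 168
offset at 168 (size 8, align 8) → ends 176
blocks at 176 (size 8, align 4) → ends 184
total 184 bytes, alignment 8
array of 19: 19 × 184 = 3496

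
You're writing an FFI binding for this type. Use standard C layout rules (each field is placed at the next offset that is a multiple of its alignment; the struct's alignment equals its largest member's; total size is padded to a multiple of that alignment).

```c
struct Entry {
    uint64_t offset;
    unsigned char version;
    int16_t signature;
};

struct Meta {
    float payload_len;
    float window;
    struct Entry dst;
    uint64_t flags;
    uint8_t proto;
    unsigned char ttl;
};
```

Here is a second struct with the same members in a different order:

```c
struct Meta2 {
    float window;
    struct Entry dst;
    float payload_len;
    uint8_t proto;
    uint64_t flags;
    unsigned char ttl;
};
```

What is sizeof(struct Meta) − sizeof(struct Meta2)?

-8

Entry: offset at 0 (size 8, align 8) → ends 8; version at 8 (size 1, align 1) → ends 9; pad 1 to align 2 for signature; signature at 10 (size 2, align 2) → ends 12; tail pad 4 to reach multiple of 8; total 16 bytes, alignment 8
payload_len at 0 (size 4, align 4) → ends 4
window at 4 (size 4, align 4) → ends 8
dst at 8 (size 16, align 8) → ends 24
flags at 24 (size 8, align 8) → ends 32
proto at 32 (size 1, align 1) → ends 33
ttl at 33 (size 1, align 1) → ends 34
tail pad 6 to reach multiple of 8
total 40 bytes, alignment 8
— Meta2 —
window at 0 (size 4, align 4) → ends 4
pad 4 to align 8 for dst
dst at 8 (size 16, align 8) → ends 24
payload_len at 24 (size 4, align 4) → ends 28
proto at 28 (size 1, align 1) → ends 29
pad 3 to align 8 for flags
flags at 32 (size 8, align 8) → ends 40
ttl at 40 (size 1, align 1) → ends 41
tail pad 7 to reach multiple of 8
total 48 bytes, alignment 8
40 − 48 = -8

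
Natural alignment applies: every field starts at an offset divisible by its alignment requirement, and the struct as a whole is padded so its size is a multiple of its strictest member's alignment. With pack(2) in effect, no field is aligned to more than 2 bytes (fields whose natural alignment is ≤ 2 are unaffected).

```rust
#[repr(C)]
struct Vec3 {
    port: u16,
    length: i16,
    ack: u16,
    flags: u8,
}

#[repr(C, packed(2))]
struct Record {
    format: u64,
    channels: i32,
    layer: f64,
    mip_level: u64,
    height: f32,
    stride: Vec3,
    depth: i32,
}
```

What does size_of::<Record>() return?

44

Vec3: port at 0 (size 2, align 2) → ends 2; length at 2 (size 2, align 2) → ends 4; ack at 4 (size 2, align 2) → ends 6; flags at 6 (size 1, align 1) → ends 7; tail pad 1 to reach multiple of 2; total 8 bytes, alignment 2
format at 0 (size 8, align 2) → ends 8
channels at 8 (size 4, align 2) → ends 12
layer at 12 (size 8, align 2) → ends 20
mip_level at 20 (size 8, align 2) → ends 28
height at 28 (size 4, align 2) → ends 32
stride at 32 (size 8, align 2) → ends 40
depth at 40 (size 4, align 2) → ends 44
total 44 bytes, alignment 2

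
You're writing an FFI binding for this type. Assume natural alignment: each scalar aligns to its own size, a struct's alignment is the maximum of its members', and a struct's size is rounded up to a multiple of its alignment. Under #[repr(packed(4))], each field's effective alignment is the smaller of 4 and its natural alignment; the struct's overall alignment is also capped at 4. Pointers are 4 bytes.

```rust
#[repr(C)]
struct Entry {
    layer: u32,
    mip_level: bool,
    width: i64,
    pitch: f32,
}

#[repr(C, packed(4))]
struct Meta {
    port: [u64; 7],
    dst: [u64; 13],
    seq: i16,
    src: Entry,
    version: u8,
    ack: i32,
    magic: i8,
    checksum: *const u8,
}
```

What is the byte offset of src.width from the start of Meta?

Entry: @0: layer [4B, align 4] → 4; @4: mip_level [1B, align 1] → 5; +3 pad (align 8); @8: width [8B, align 8] → 16; @16: pitch [4B, align 4] → 20; +4 tail pad (align 8); size 24, align 8
@0: port [56B, align 4] → 56
@56: dst [104B, align 4] → 160
@160: seq [2B, align 2] → 162
+2 pad (align 4)
@164: src [24B, align 4] → 188
within Entry: width at 8
164 + 8 = 172

172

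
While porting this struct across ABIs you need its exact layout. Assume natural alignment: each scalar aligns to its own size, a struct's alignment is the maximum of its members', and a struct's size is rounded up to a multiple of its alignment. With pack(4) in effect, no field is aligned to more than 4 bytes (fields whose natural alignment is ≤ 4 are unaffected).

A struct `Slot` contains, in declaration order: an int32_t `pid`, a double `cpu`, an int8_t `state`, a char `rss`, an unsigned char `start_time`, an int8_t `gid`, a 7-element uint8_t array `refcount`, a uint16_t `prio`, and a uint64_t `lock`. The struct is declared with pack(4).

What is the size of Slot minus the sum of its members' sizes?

0..4  pid  (4B, 4-aligned)
4..12  cpu  (8B, 4-aligned)
12..13  state  (1B, 1-aligned)
13..14  rss  (1B, 1-aligned)
14..15  start_time  (1B, 1-aligned)
15..16  gid  (1B, 1-aligned)
16..23  refcount  (7B, 1-aligned)
23..24  -- padding (1B)
24..26  prio  (2B, 2-aligned)
26..28  -- padding (2B)
28..36  lock  (8B, 4-aligned)
sizeof = 36, alignof = 4
data bytes 33, size 36 → padding 3

3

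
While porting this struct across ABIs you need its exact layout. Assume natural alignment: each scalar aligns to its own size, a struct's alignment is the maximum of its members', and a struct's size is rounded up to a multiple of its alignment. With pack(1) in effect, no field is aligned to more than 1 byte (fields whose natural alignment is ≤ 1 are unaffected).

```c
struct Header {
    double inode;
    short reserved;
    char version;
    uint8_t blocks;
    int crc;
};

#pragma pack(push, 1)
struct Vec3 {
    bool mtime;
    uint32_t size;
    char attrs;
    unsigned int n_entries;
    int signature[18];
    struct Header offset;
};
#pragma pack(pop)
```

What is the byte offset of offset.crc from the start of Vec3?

94

Header: 0..8  inode  (8B, 8-aligned); 8..10  reserved  (2B, 2-aligned); 10..11  version  (1B, 1-aligned); 11..12  blocks  (1B, 1-aligned); 12..16  crc  (4B, 4-aligned); sizeof = 16, alignof = 8
0..1  mtime  (1B, 1-aligned)
1..5  size  (4B, 1-aligned)
5..6  attrs  (1B, 1-aligned)
6..10  n_entries  (4B, 1-aligned)
10..82  signature  (72B, 1-aligned)
82..98  offset  (16B, 1-aligned)
within Header: crc at 12
82 + 12 = 94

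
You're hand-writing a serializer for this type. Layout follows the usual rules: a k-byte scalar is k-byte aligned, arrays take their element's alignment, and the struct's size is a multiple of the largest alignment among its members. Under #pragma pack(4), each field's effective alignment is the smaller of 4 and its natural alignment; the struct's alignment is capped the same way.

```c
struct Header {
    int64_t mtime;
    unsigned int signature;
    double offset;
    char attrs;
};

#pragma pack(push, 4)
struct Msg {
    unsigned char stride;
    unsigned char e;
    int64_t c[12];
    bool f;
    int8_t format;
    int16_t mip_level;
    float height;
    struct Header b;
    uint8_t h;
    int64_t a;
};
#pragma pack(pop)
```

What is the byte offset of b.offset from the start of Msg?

Header: 0..8  mtime  (8B, 8-aligned); 8..12  signature  (4B, 4-aligned); 12..16  -- padding (4B); 16..24  offset  (8B, 8-aligned); 24..25  attrs  (1B, 1-aligned); 25..32  -- tail padding (7B); sizeof = 32, alignof = 8
0..1  stride  (1B, 1-aligned)
1..2  e  (1B, 1-aligned)
2..4  -- padding (2B)
4..100  c  (96B, 4-aligned)
100..101  f  (1B, 1-aligned)
101..102  format  (1B, 1-aligned)
102..104  mip_level  (2B, 2-aligned)
104..108  height  (4B, 4-aligned)
108..140  b  (32B, 4-aligned)
within Header: offset at 16
108 + 16 = 124

124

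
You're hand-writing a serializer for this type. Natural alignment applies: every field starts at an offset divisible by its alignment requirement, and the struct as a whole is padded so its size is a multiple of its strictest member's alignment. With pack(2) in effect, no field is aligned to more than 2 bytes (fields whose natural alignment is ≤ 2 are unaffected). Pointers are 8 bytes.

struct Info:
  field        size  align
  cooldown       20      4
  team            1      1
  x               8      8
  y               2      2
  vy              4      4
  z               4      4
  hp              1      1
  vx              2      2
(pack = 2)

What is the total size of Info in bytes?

44

@0: cooldown [20B, align 2] → 20
@20: team [1B, align 1] → 21
+1 pad (align 2)
@22: x [8B, align 2] → 30
@30: y [2B, align 2] → 32
@32: vy [4B, align 2] → 36
@36: z [4B, align 2] → 40
@40: hp [1B, align 1] → 41
+1 pad (align 2)
@42: vx [2B, align 2] → 44
size 44, align 2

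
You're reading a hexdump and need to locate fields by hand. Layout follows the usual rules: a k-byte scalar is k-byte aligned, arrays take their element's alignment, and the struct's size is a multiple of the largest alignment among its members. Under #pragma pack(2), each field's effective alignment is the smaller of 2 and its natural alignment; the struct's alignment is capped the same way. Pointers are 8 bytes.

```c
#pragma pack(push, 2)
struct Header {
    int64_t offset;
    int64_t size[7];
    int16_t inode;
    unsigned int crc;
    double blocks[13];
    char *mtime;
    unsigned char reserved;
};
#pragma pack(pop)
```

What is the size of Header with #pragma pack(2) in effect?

184

@0: offset [8B, align 2] → 8
@8: size [56B, align 2] → 64
@64: inode [2B, align 2] → 66
@66: crc [4B, align 2] → 70
@70: blocks [104B, align 2] → 174
@174: mtime [8B, align 2] → 182
@182: reserved [1B, align 1] → 183
+1 tail pad (align 2)
size 184, align 2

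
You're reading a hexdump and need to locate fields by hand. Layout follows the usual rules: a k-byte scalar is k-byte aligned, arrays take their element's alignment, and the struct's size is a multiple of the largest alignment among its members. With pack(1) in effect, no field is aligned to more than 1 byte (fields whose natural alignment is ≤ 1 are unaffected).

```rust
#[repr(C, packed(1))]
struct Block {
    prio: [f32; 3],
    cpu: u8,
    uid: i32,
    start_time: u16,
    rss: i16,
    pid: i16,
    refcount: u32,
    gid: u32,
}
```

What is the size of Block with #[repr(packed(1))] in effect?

31

0..12  prio  (12B, 1-aligned)
12..13  cpu  (1B, 1-aligned)
13..17  uid  (4B, 1-aligned)
17..19  start_time  (2B, 1-aligned)
19..21  rss  (2B, 1-aligned)
21..23  pid  (2B, 1-aligned)
23..27  refcount  (4B, 1-aligned)
27..31  gid  (4B, 1-aligned)
sizeof = 31, alignof = 1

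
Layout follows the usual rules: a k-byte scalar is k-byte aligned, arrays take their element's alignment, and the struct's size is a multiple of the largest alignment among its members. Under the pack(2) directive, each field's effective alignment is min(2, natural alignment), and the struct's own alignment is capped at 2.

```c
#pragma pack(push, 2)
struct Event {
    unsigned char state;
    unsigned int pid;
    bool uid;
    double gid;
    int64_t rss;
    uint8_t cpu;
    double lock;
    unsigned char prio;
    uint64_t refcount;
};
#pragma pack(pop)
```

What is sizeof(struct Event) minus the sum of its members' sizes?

state at 0 (size 1, align 1) → ends 1
pad 1 to align 2 for pid
pid at 2 (size 4, align 2) → ends 6
uid at 6 (size 1, align 1) → ends 7
pad 1 to align 2 for gid
gid at 8 (size 8, align 2) → ends 16
rss at 16 (size 8, align 2) → ends 24
cpu at 24 (size 1, align 1) → ends 25
pad 1 to align 2 for lock
lock at 26 (size 8, align 2) → ends 34
prio at 34 (size 1, align 1) → ends 35
pad 1 to align 2 for refcount
refcount at 36 (size 8, align 2) → ends 44
total 44 bytes, alignment 2
data bytes 40, size 44 → padding 4

4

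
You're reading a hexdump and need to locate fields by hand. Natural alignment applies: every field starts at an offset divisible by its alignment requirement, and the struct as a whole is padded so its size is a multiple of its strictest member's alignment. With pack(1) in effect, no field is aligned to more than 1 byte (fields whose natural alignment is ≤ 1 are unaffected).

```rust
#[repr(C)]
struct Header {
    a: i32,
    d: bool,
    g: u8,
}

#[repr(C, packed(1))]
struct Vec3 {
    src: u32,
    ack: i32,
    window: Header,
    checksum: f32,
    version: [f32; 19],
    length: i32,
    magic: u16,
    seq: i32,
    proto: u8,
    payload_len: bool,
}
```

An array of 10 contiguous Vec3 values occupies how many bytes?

Header: @0: a [4B, align 4] → 4; @4: d [1B, align 1] → 5; @5: g [1B, align 1] → 6; +2 tail pad (align 4); size 8, align 4
@0: src [4B, align 1] → 4
@4: ack [4B, align 1] → 8
@8: window [8B, align 1] → 16
@16: checksum [4B, align 1] → 20
@20: version [76B, align 1] → 96
@96: length [4B, align 1] → 100
@100: magic [2B, align 1] → 102
@102: seq [4B, align 1] → 106
@106: proto [1B, align 1] → 107
@107: payload_len [1B, align 1] → 108
size 108, align 1
array of 10: 10 × 108 = 1080

1080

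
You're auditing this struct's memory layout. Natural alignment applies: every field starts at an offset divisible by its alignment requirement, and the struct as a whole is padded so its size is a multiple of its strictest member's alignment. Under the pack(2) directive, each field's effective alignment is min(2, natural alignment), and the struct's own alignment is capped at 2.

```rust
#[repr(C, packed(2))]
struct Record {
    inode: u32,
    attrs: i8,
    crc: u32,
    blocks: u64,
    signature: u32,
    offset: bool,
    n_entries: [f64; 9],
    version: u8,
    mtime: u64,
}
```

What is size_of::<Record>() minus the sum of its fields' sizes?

3

inode at 0 (size 4, align 2) → ends 4
attrs at 4 (size 1, align 1) → ends 5
pad 1 to align 2 for crc
crc at 6 (size 4, align 2) → ends 10
blocks at 10 (size 8, align 2) → ends 18
signature at 18 (size 4, align 2) → ends 22
offset at 22 (size 1, align 1) → ends 23
pad 1 to align 2 for n_entries
n_entries at 24 (size 72, align 2) → ends 96
version at 96 (size 1, align 1) → ends 97
pad 1 to align 2 for mtime
mtime at 98 (size 8, align 2) → ends 106
total 106 bytes, alignment 2
data bytes 103, size 106 → padding 3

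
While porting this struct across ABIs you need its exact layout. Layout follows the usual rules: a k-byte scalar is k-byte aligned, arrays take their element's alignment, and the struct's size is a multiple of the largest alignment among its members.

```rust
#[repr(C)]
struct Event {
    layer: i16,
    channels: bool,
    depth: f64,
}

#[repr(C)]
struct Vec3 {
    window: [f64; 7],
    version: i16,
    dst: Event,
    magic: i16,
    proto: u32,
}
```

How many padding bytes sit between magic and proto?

2

Event: 0..2  layer  (2B, 2-aligned); 2..3  channels  (1B, 1-aligned); 3..8  -- padding (5B); 8..16  depth  (8B, 8-aligned); sizeof = 16, alignof = 8
0..56  window  (56B, 8-aligned)
56..58  version  (2B, 2-aligned)
58..64  -- padding (6B)
64..80  dst  (16B, 8-aligned)
80..82  magic  (2B, 2-aligned)
82..84  -- padding (2B)
84..88  proto  (4B, 4-aligned)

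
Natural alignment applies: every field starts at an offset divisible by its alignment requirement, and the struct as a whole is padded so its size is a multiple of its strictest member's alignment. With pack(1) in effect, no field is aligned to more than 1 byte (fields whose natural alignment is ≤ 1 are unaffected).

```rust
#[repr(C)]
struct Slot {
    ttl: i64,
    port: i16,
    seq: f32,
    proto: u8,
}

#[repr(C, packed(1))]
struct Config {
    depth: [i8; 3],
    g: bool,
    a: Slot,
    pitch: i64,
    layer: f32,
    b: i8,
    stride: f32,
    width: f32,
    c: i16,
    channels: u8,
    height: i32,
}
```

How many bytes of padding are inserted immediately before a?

0

Slot: ttl at 0 (size 8, align 8) → ends 8; port at 8 (size 2, align 2) → ends 10; pad 2 to align 4 for seq; seq at 12 (size 4, align 4) → ends 16; proto at 16 (size 1, align 1) → ends 17; tail pad 7 to reach multiple of 8; total 24 bytes, alignment 8
depth at 0 (size 3, align 1) → ends 3
g at 3 (size 1, align 1) → ends 4
a at 4 (size 24, align 1) → ends 28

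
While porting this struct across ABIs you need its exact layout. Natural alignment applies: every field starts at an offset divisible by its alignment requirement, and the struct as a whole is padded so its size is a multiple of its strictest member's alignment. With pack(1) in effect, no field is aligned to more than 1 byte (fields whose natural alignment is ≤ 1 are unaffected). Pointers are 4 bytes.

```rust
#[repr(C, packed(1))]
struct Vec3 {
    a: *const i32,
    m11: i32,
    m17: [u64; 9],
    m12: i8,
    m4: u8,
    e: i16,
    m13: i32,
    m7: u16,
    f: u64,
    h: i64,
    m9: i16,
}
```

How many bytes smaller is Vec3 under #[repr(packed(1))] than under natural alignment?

natural layout:
  a at 0 (size 4, align 4) → ends 4
  m11 at 4 (size 4, align 4) → ends 8
  m17 at 8 (size 72, align 8) → ends 80
  m12 at 80 (size 1, align 1) → ends 81
  m4 at 81 (size 1, align 1) → ends 82
  e at 82 (size 2, align 2) → ends 84
  m13 at 84 (size 4, align 4) → ends 88
  m7 at 88 (size 2, align 2) → ends 90
  pad 6 to align 8 for f
  f at 96 (size 8, align 8) → ends 104
  h at 104 (size 8, align 8) → ends 112
  m9 at 112 (size 2, align 2) → ends 114
  tail pad 6 to reach multiple of 8
  total 120 bytes, alignment 8
packed(1) layout:
  a at 0 (size 4, align 1) → ends 4
  m11 at 4 (size 4, align 1) → ends 8
  m17 at 8 (size 72, align 1) → ends 80
  m12 at 80 (size 1, align 1) → ends 81
  m4 at 81 (size 1, align 1) → ends 82
  e at 82 (size 2, align 1) → ends 84
  m13 at 84 (size 4, align 1) → ends 88
  m7 at 88 (size 2, align 1) → ends 90
  f at 90 (size 8, align 1) → ends 98
  h at 98 (size 8, align 1) → ends 106
  m9 at 106 (size 2, align 1) → ends 108
  total 108 bytes, alignment 1
120 − 108 = 12

12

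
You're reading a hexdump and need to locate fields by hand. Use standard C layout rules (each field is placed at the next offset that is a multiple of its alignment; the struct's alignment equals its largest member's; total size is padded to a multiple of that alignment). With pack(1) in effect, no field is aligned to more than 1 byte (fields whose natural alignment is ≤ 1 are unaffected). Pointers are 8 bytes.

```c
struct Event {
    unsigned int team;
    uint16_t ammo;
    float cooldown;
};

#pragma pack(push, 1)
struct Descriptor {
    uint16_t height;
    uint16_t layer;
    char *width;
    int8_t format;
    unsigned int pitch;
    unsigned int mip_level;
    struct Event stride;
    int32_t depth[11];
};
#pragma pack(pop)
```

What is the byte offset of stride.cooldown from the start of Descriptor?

29

Event: 0..4  team  (4B, 4-aligned); 4..6  ammo  (2B, 2-aligned); 6..8  -- padding (2B); 8..12  cooldown  (4B, 4-aligned); sizeof = 12, alignof = 4
0..2  height  (2B, 1-aligned)
2..4  layer  (2B, 1-aligned)
4..12  width  (8B, 1-aligned)
12..13  format  (1B, 1-aligned)
13..17  pitch  (4B, 1-aligned)
17..21  mip_level  (4B, 1-aligned)
21..33  stride  (12B, 1-aligned)
within Event: cooldown at 8
21 + 8 = 29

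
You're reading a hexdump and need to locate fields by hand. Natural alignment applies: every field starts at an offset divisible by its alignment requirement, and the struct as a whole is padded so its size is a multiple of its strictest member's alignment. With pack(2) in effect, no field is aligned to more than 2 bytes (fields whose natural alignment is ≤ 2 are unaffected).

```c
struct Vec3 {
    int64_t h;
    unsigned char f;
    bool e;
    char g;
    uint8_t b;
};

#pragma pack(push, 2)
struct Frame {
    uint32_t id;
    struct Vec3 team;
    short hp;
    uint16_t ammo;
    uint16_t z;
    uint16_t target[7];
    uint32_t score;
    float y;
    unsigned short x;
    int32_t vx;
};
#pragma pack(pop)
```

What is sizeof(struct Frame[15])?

Vec3: @0: h [8B, align 8] → 8; @8: f [1B, align 1] → 9; @9: e [1B, align 1] → 10; @10: g [1B, align 1] → 11; @11: b [1B, align 1] → 12; +4 tail pad (align 8); size 16, align 8
@0: id [4B, align 2] → 4
@4: team [16B, align 2] → 20
@20: hp [2B, align 2] → 22
@22: ammo [2B, align 2] → 24
@24: z [2B, align 2] → 26
@26: target [14B, align 2] → 40
@40: score [4B, align 2] → 44
@44: y [4B, align 2] → 48
@48: x [2B, align 2] → 50
@50: vx [4B, align 2] → 54
size 54, align 2
array of 15: 15 × 54 = 810

810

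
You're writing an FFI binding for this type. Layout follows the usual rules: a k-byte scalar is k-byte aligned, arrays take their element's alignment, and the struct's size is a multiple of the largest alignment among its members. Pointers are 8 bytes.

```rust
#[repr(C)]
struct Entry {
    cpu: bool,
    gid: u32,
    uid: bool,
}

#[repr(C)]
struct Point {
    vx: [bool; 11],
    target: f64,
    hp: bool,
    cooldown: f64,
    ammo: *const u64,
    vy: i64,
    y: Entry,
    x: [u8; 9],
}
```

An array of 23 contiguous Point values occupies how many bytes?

Entry: @0: cpu [1B, align 1] → 1; +3 pad (align 4); @4: gid [4B, align 4] → 8; @8: uid [1B, align 1] → 9; +3 tail pad (align 4); size 12, align 4
@0: vx [11B, align 1] → 11
+5 pad (align 8)
@16: target [8B, align 8] → 24
@24: hp [1B, align 1] → 25
+7 pad (align 8)
@32: cooldown [8B, align 8] → 40
@40: ammo [8B, align 8] → 48
@48: vy [8B, align 8] → 56
@56: y [12B, align 4] → 68
@68: x [9B, align 1] → 77
+3 tail pad (align 8)
size 80, align 8
array of 23: 23 × 80 = 1840

1840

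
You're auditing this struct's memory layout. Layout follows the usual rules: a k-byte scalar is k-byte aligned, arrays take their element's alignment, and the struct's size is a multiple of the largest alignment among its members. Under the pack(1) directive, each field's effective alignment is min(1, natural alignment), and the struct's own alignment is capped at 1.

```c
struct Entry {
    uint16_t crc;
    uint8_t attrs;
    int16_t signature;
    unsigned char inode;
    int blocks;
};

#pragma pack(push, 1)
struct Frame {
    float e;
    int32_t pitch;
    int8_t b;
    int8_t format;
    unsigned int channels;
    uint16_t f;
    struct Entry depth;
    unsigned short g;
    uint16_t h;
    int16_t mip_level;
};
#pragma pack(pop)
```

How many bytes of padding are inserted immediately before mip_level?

0

Entry: crc at 0 (size 2, align 2) → ends 2; attrs at 2 (size 1, align 1) → ends 3; pad 1 to align 2 for signature; signature at 4 (size 2, align 2) → ends 6; inode at 6 (size 1, align 1) → ends 7; pad 1 to align 4 for blocks; blocks at 8 (size 4, align 4) → ends 12; total 12 bytes, alignment 4
e at 0 (size 4, align 1) → ends 4
pitch at 4 (size 4, align 1) → ends 8
b at 8 (size 1, align 1) → ends 9
format at 9 (size 1, align 1) → ends 10
channels at 10 (size 4, align 1) → ends 14
f at 14 (size 2, align 1) → ends 16
depth at 16 (size 12, align 1) → ends 28
g at 28 (size 2, align 1) → ends 30
h at 30 (size 2, align 1) → ends 32
mip_level at 32 (size 2, align 1) → ends 34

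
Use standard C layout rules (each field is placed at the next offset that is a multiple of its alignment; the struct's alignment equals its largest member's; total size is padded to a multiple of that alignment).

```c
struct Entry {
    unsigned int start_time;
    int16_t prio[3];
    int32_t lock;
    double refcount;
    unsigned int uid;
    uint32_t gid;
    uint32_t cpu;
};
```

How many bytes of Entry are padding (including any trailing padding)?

start_time at 0 (size 4, align 4) → ends 4
prio at 4 (size 6, align 2) → ends 10
pad 2 to align 4 for lock
lock at 12 (size 4, align 4) → ends 16
refcount at 16 (size 8, align 8) → ends 24
uid at 24 (size 4, align 4) → ends 28
gid at 28 (size 4, align 4) → ends 32
cpu at 32 (size 4, align 4) → ends 36
tail pad 4 to reach multiple of 8
total 40 bytes, alignment 8
data bytes 34, size 40 → padding 6

6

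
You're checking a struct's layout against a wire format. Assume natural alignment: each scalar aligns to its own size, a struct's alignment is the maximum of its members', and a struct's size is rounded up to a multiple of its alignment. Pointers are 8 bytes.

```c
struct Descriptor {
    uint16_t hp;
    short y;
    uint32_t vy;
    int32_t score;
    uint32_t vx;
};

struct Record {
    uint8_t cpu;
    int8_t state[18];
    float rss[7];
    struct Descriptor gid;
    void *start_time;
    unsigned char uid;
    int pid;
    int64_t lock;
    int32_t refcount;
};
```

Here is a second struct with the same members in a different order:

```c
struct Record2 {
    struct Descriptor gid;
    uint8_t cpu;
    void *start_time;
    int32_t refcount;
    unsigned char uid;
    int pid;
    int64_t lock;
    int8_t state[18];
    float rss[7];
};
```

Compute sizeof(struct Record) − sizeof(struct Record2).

-8

Descriptor: @0: hp [2B, align 2] → 2; @2: y [2B, align 2] → 4; @4: vy [4B, align 4] → 8; @8: score [4B, align 4] → 12; @12: vx [4B, align 4] → 16; size 16, align 4
@0: cpu [1B, align 1] → 1
@1: state [18B, align 1] → 19
+1 pad (align 4)
@20: rss [28B, align 4] → 48
@48: gid [16B, align 4] → 64
@64: start_time [8B, align 8] → 72
@72: uid [1B, align 1] → 73
+3 pad (align 4)
@76: pid [4B, align 4] → 80
@80: lock [8B, align 8] → 88
@88: refcount [4B, align 4] → 92
+4 tail pad (align 8)
size 96, align 8
— Record2 —
@0: gid [16B, align 4] → 16
@16: cpu [1B, align 1] → 17
+7 pad (align 8)
@24: start_time [8B, align 8] → 32
@32: refcount [4B, align 4] → 36
@36: uid [1B, align 1] → 37
+3 pad (align 4)
@40: pid [4B, align 4] → 44
+4 pad (align 8)
@48: lock [8B, align 8] → 56
@56: state [18B, align 1] → 74
+2 pad (align 4)
@76: rss [28B, align 4] → 104
size 104, align 8
96 − 104 = -8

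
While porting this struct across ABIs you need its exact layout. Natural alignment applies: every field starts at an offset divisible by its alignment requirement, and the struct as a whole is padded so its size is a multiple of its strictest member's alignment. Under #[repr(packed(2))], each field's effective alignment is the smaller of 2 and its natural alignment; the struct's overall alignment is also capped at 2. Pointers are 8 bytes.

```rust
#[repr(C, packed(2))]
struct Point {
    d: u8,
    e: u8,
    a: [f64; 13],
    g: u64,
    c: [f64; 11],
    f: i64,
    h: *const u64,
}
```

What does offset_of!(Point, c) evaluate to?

114

@0: d [1B, align 1] → 1
@1: e [1B, align 1] → 2
@2: a [104B, align 2] → 106
@106: g [8B, align 2] → 114
@114: c [88B, align 2] → 202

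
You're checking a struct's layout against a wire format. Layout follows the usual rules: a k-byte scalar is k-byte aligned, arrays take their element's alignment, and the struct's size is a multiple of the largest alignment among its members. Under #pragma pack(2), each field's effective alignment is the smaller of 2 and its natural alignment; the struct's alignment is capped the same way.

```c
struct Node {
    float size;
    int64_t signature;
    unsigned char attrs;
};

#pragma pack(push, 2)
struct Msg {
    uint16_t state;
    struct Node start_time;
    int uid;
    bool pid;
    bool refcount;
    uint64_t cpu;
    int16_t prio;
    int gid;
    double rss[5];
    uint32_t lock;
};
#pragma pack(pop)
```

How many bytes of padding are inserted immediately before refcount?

0

Node: @0: size [4B, align 4] → 4; +4 pad (align 8); @8: signature [8B, align 8] → 16; @16: attrs [1B, align 1] → 17; +7 tail pad (align 8); size 24, align 8
@0: state [2B, align 2] → 2
@2: start_time [24B, align 2] → 26
@26: uid [4B, align 2] → 30
@30: pid [1B, align 1] → 31
@31: refcount [1B, align 1] → 32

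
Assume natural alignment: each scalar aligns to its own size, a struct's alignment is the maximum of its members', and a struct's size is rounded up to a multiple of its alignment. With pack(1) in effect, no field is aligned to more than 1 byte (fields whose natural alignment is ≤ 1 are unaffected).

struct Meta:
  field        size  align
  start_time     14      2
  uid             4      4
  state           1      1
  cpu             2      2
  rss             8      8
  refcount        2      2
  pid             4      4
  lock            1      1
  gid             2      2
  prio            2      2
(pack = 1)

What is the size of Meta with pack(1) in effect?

40

@0: start_time [14B, align 1] → 14
@14: uid [4B, align 1] → 18
@18: state [1B, align 1] → 19
@19: cpu [2B, align 1] → 21
@21: rss [8B, align 1] → 29
@29: refcount [2B, align 1] → 31
@31: pid [4B, align 1] → 35
@35: lock [1B, align 1] → 36
@36: gid [2B, align 1] → 38
@38: prio [2B, align 1] → 40
size 40, align 1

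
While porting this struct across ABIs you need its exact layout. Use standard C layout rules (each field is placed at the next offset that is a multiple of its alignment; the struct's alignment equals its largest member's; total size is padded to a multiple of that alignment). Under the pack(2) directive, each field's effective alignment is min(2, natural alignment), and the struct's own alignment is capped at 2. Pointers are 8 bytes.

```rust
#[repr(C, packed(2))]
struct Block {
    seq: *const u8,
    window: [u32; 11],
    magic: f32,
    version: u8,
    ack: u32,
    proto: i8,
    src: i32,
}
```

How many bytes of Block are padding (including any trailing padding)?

2

seq at 0 (size 8, align 2) → ends 8
window at 8 (size 44, align 2) → ends 52
magic at 52 (size 4, align 2) → ends 56
version at 56 (size 1, align 1) → ends 57
pad 1 to align 2 for ack
ack at 58 (size 4, align 2) → ends 62
proto at 62 (size 1, align 1) → ends 63
pad 1 to align 2 for src
src at 64 (size 4, align 2) → ends 68
total 68 bytes, alignment 2
data bytes 66, size 68 → padding 2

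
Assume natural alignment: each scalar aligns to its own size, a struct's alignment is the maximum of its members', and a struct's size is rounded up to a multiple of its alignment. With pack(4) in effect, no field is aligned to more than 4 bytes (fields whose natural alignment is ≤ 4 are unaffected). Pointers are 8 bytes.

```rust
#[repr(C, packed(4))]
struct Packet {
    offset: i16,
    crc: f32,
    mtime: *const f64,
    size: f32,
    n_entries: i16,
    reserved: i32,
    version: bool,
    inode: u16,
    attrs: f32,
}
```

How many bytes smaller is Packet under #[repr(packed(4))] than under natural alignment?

4

natural layout:
  offset at 0 (size 2, align 2) → ends 2
  pad 2 to align 4 for crc
  crc at 4 (size 4, align 4) → ends 8
  mtime at 8 (size 8, align 8) → ends 16
  size at 16 (size 4, align 4) → ends 20
  n_entries at 20 (size 2, align 2) → ends 22
  pad 2 to align 4 for reserved
  reserved at 24 (size 4, align 4) → ends 28
  version at 28 (size 1, align 1) → ends 29
  pad 1 to align 2 for inode
  inode at 30 (size 2, align 2) → ends 32
  attrs at 32 (size 4, align 4) → ends 36
  tail pad 4 to reach multiple of 8
  total 40 bytes, alignment 8
packed(4) layout:
  offset at 0 (size 2, align 2) → ends 2
  pad 2 to align 4 for crc
  crc at 4 (size 4, align 4) → ends 8
  mtime at 8 (size 8, align 4) → ends 16
  size at 16 (size 4, align 4) → ends 20
  n_entries at 20 (size 2, align 2) → ends 22
  pad 2 to align 4 for reserved
  reserved at 24 (size 4, align 4) → ends 28
  version at 28 (size 1, align 1) → ends 29
  pad 1 to align 2 for inode
  inode at 30 (size 2, align 2) → ends 32
  attrs at 32 (size 4, align 4) → ends 36
  total 36 bytes, alignment 4
40 − 36 = 4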